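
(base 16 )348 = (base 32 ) Q8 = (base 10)840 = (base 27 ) 143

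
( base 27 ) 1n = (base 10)50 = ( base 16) 32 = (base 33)1H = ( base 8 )62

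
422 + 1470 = 1892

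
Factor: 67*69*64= 295872 = 2^6*3^1 * 23^1*67^1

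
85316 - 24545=60771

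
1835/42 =43+29/42=   43.69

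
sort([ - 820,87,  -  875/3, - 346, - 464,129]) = [-820, - 464, - 346, - 875/3 , 87,129]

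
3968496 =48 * 82677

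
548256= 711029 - 162773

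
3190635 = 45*70903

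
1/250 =1/250 = 0.00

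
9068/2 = 4534 = 4534.00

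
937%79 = 68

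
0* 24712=0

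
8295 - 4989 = 3306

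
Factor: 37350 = 2^1*3^2*  5^2*83^1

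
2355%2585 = 2355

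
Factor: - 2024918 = -2^1*7^1 * 53^1 * 2729^1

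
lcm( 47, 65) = 3055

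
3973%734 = 303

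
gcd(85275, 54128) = 1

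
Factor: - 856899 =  - 3^4*71^1*149^1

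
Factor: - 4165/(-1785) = 7/3  =  3^(  -  1 )*7^1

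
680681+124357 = 805038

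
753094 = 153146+599948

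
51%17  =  0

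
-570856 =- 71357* 8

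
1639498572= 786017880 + 853480692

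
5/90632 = 5/90632= 0.00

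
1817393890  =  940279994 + 877113896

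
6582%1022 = 450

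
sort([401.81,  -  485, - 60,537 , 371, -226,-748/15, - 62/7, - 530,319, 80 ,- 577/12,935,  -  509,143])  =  [ - 530,-509,  -  485, - 226, - 60,-748/15, -577/12 ,-62/7,80,143,319, 371,401.81, 537, 935] 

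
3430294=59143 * 58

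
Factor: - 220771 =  - 220771^1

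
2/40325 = 2/40325 = 0.00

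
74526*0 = 0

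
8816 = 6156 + 2660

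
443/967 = 443/967  =  0.46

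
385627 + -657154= - 271527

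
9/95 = 9/95=0.09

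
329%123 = 83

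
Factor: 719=719^1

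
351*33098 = 11617398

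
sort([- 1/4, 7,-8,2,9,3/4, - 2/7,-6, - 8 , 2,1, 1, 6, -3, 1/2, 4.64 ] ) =[ - 8, - 8,  -  6 ,-3  ,  -  2/7, - 1/4,1/2, 3/4, 1, 1, 2, 2, 4.64,6, 7 , 9]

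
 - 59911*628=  - 37624108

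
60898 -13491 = 47407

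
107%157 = 107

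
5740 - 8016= - 2276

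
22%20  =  2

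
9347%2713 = 1208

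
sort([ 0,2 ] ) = [0, 2]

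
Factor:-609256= -2^3*76157^1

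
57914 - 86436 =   -  28522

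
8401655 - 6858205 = 1543450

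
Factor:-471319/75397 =-7^(-1) * 643^1*733^1*10771^(-1 ) 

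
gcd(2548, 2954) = 14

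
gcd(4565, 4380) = 5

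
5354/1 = 5354 = 5354.00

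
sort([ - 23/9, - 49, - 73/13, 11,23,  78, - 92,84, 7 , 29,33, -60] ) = [ - 92, -60, - 49,-73/13 , - 23/9, 7, 11, 23,29, 33 , 78, 84 ]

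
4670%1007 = 642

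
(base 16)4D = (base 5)302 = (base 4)1031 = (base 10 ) 77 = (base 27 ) 2N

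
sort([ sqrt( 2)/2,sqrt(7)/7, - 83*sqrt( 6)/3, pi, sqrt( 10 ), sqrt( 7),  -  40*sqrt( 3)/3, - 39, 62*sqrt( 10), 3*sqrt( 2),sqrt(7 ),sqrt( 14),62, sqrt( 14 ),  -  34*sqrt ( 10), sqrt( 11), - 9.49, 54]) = [  -  34  *  sqrt(10),-83*sqrt( 6)/3, - 39, - 40*sqrt( 3)/3,-9.49,sqrt(7)/7, sqrt( 2 )/2, sqrt (7) , sqrt (7 ),pi,sqrt( 10 ), sqrt( 11), sqrt(14), sqrt(14), 3*sqrt(2),54,62,62 * sqrt( 10)]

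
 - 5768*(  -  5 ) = 28840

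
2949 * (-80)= - 235920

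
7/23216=7/23216=0.00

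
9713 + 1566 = 11279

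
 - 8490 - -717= - 7773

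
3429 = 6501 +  - 3072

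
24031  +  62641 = 86672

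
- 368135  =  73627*(- 5) 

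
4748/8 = 593+1/2  =  593.50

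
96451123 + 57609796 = 154060919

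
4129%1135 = 724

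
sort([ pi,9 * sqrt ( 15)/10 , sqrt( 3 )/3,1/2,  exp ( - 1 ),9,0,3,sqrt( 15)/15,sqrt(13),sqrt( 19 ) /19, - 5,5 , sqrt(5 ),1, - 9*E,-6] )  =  [ - 9*E, - 6, - 5,  0, sqrt( 19 ) /19,sqrt(15)/15, exp( - 1 ) , 1/2 , sqrt(3) /3, 1,sqrt( 5 ),  3,pi,9*sqrt( 15 ) /10,sqrt( 13 ),5,  9]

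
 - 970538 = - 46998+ - 923540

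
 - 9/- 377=9/377 =0.02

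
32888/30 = 1096 + 4/15 = 1096.27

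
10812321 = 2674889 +8137432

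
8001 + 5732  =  13733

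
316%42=22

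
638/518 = 319/259 = 1.23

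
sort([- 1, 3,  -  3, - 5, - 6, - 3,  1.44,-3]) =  [ - 6, - 5, - 3, - 3, - 3, - 1,1.44, 3 ] 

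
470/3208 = 235/1604 = 0.15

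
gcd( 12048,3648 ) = 48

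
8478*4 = 33912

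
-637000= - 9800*65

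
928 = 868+60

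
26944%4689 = 3499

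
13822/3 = 4607+1/3=   4607.33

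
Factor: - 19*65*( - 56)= 69160=2^3*5^1*7^1*13^1*19^1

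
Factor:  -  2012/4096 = -503/1024  =  -2^(-10 )*503^1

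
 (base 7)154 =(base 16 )58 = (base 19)4c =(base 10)88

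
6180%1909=453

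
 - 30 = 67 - 97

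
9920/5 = 1984 = 1984.00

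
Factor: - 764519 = - 7^1*149^1*733^1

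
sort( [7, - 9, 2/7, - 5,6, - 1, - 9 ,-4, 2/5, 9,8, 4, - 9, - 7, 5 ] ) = [ - 9, - 9, - 9, - 7,  -  5, - 4, - 1, 2/7, 2/5, 4, 5, 6, 7, 8, 9]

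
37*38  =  1406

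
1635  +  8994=10629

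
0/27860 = 0 = 0.00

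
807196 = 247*3268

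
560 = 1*560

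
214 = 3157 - 2943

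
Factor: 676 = 2^2*13^2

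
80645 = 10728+69917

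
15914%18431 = 15914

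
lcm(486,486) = 486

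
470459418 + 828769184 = 1299228602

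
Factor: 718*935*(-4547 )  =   - 2^1*5^1*11^1*17^1 *359^1*4547^1 = - 3052537510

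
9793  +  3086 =12879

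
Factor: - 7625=-5^3*61^1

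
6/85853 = 6/85853 = 0.00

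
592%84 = 4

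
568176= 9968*57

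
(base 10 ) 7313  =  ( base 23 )DIM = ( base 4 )1302101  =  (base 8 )16221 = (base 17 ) 1853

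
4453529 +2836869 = 7290398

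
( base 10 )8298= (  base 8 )20152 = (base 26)c74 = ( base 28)AGA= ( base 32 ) 83a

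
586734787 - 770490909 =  - 183756122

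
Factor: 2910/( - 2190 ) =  - 97/73 = -  73^(-1 ) * 97^1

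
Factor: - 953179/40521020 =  - 2^ (-2) *5^( - 1)*331^( - 1)*6121^( - 1)*953179^1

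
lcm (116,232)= 232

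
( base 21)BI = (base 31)81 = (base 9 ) 306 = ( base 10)249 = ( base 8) 371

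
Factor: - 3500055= - 3^2 * 5^1*13^1*31^1*193^1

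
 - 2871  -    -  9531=6660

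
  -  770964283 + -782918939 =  - 1553883222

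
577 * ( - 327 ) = -188679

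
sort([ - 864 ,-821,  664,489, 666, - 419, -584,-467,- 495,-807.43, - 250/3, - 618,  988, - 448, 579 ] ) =[ - 864  ,- 821, - 807.43,  -  618  , - 584, - 495, -467, - 448,-419,  -  250/3 , 489,  579,664, 666,  988]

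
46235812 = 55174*838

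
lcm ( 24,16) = 48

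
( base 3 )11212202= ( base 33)38Q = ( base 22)77f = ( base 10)3557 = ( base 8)6745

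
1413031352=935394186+477637166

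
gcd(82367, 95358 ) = 1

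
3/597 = 1/199 = 0.01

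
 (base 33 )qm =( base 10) 880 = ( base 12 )614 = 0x370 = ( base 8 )1560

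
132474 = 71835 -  - 60639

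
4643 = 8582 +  - 3939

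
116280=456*255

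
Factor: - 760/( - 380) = 2^1 = 2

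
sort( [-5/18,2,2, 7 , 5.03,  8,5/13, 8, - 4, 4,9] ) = [ - 4, - 5/18,5/13,2,2, 4,  5.03, 7,  8, 8, 9]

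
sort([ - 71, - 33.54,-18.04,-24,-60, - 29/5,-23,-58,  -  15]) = [ -71, - 60, - 58  ,-33.54,-24,-23,-18.04 , - 15,-29/5]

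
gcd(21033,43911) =369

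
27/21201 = 9/7067 = 0.00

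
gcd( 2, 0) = 2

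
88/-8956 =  - 1+2217/2239 = -0.01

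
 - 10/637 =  - 1 + 627/637 = - 0.02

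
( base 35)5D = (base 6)512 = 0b10111100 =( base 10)188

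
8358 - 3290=5068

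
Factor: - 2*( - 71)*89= 12638 = 2^1*71^1*89^1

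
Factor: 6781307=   13^1*467^1 * 1117^1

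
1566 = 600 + 966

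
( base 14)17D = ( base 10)307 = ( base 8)463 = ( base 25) C7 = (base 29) AH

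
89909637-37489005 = 52420632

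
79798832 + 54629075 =134427907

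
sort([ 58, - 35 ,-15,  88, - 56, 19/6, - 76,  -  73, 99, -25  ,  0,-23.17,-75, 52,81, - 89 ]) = [-89, - 76,-75, - 73,-56, - 35, - 25, - 23.17, - 15,0,19/6,52, 58, 81,88 , 99 ] 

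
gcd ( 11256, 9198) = 42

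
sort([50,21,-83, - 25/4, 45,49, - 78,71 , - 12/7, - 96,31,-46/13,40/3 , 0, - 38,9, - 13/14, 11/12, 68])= [ - 96, - 83, - 78,-38, - 25/4, - 46/13, - 12/7, -13/14,0,11/12,9, 40/3, 21,31,45, 49,50,  68,71] 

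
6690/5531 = 6690/5531 = 1.21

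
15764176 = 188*83852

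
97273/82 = 97273/82 = 1186.26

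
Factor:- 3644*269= -2^2 * 269^1* 911^1 = -980236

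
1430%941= 489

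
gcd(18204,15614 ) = 74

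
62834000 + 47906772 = 110740772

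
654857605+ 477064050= 1131921655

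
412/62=6 + 20/31 =6.65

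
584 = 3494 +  - 2910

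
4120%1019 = 44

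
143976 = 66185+77791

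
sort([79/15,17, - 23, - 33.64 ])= [  -  33.64, - 23,79/15,17]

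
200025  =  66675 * 3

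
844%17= 11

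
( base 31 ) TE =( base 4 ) 32101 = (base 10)913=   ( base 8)1621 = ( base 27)16M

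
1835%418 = 163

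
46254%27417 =18837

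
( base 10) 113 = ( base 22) 53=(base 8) 161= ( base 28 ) 41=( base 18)65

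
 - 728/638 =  - 2+274/319 = - 1.14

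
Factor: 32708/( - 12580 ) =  - 5^( - 1)*13^1 = -  13/5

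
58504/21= 58504/21  =  2785.90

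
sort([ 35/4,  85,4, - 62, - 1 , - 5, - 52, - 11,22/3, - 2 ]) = [ - 62,  -  52, - 11,  -  5, - 2, - 1,  4 , 22/3,  35/4, 85]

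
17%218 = 17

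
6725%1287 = 290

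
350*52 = 18200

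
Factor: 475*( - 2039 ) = - 5^2*19^1*2039^1 = -  968525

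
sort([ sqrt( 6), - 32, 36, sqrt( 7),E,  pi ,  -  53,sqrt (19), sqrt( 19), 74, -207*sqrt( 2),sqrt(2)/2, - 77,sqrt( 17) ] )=[-207*sqrt( 2),-77,-53, - 32, sqrt(2) /2, sqrt( 6) , sqrt( 7),  E , pi,sqrt( 17),sqrt( 19), sqrt ( 19 ) , 36, 74]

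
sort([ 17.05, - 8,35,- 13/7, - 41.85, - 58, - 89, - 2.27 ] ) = [ - 89, - 58,-41.85, - 8 ,  -  2.27, - 13/7,17.05, 35 ] 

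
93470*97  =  9066590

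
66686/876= 33343/438 = 76.13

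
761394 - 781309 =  - 19915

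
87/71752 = 87/71752 = 0.00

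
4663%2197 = 269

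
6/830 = 3/415=0.01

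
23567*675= 15907725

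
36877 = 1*36877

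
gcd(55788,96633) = 3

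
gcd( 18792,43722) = 18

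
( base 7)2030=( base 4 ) 23003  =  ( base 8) 1303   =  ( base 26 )115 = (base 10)707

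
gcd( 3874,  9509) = 1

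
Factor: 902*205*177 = 32729070 = 2^1*3^1 *5^1*11^1 * 41^2*59^1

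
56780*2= 113560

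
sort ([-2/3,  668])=[-2/3, 668 ]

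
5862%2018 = 1826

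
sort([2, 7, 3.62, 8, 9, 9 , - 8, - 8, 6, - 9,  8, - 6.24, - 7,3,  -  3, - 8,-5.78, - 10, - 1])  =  [ - 10, - 9, - 8, - 8, - 8 , - 7, - 6.24, - 5.78, - 3, - 1, 2,3 , 3.62, 6, 7, 8, 8, 9,9]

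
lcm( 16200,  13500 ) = 81000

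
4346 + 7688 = 12034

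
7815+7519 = 15334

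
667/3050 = 667/3050 = 0.22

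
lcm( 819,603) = 54873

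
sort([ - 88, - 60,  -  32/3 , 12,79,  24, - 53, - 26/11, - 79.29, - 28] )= [-88, - 79.29,-60, - 53, - 28, - 32/3, - 26/11, 12,  24,79]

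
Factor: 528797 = 47^1*11251^1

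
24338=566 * 43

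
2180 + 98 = 2278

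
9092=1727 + 7365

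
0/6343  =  0= 0.00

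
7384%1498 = 1392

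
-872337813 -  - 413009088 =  - 459328725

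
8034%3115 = 1804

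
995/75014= 995/75014= 0.01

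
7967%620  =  527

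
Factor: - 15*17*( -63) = 3^3*5^1*7^1* 17^1=   16065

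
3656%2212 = 1444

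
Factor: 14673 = 3^1*67^1 * 73^1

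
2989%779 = 652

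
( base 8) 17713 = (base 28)aaj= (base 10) 8139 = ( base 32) 7UB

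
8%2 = 0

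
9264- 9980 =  - 716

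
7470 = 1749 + 5721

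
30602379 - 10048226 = 20554153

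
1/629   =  1/629 = 0.00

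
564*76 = 42864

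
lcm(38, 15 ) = 570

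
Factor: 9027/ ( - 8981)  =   - 3^2*7^(-1 )*17^1* 59^1* 1283^(-1)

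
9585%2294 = 409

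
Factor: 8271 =3^2*919^1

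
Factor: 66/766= 3^1*11^1*383^( - 1 ) = 33/383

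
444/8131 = 444/8131= 0.05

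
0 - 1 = - 1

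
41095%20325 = 445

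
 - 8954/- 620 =14  +  137/310 = 14.44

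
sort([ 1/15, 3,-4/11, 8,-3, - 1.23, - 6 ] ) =[ - 6, - 3, - 1.23,-4/11, 1/15, 3, 8]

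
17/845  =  17/845 = 0.02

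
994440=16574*60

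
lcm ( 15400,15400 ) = 15400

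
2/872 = 1/436 = 0.00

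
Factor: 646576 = 2^4 * 7^1 * 23^1*251^1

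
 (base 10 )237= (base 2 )11101101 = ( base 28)8d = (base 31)7K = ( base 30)7r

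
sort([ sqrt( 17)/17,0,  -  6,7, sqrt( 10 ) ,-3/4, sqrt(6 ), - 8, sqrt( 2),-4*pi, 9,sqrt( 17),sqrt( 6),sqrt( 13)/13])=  [- 4*pi,-8, - 6,-3/4,0, sqrt( 17)/17 , sqrt( 13 ) /13,  sqrt( 2) , sqrt( 6 )  ,  sqrt( 6),sqrt( 10),sqrt( 17), 7, 9 ] 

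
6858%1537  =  710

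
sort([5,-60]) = [  -  60,5]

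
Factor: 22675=5^2*907^1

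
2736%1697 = 1039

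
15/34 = 15/34 = 0.44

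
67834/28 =2422 +9/14= 2422.64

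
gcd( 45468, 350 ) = 2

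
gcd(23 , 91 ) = 1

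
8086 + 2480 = 10566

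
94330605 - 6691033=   87639572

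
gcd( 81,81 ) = 81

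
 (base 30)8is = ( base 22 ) g12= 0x1E58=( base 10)7768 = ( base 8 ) 17130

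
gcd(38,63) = 1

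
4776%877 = 391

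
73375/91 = 73375/91 = 806.32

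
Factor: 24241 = 7^1 *3463^1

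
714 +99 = 813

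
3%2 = 1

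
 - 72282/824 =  - 88+115/412 = - 87.72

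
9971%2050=1771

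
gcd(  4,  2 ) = 2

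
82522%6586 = 3490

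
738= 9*82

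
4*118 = 472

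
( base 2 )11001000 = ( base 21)9B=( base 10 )200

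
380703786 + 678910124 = 1059613910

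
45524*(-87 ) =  - 3960588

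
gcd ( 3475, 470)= 5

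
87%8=7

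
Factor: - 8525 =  - 5^2*11^1*31^1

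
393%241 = 152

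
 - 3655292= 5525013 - 9180305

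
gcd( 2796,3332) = 4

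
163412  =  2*81706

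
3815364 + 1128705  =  4944069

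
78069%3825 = 1569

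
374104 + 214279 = 588383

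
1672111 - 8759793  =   - 7087682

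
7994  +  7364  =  15358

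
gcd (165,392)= 1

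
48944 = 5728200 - 5679256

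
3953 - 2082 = 1871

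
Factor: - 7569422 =-2^1*7^2*77239^1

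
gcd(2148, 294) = 6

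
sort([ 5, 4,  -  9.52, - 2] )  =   [ - 9.52 , - 2,4,5] 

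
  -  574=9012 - 9586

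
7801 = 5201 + 2600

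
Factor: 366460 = 2^2*5^1*73^1*251^1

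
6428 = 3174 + 3254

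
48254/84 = 24127/42 = 574.45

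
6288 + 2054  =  8342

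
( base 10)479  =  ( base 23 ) KJ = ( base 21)11H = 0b111011111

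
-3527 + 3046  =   - 481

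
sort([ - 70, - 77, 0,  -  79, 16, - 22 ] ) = [-79, - 77,-70, -22, 0,16 ] 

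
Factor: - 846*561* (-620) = 294255720= 2^3 * 3^3 * 5^1*11^1 * 17^1*31^1*47^1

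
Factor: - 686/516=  - 2^ ( - 1 ) * 3^( - 1 )*7^3*43^(-1 ) = -343/258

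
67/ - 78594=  - 67/78594= - 0.00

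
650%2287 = 650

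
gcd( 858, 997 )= 1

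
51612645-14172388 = 37440257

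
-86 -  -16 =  - 70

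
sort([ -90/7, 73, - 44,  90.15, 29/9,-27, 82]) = [ - 44, - 27,-90/7, 29/9,73, 82, 90.15]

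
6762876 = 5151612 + 1611264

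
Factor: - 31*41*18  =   - 22878 = - 2^1*3^2*31^1*41^1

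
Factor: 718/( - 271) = -2^1*271^ (-1 )*359^1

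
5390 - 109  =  5281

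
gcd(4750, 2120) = 10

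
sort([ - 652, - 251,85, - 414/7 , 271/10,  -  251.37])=[ - 652, - 251.37,-251, - 414/7,271/10  ,  85]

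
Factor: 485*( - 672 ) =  - 325920=-  2^5*3^1*5^1*7^1*97^1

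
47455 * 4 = 189820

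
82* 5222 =428204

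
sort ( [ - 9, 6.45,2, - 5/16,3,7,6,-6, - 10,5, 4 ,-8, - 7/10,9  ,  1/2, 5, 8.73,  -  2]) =[ - 10, - 9,-8, - 6,  -  2 , - 7/10, - 5/16,1/2, 2,3,4,5,  5,6,6.45, 7,8.73,9]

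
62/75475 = 62/75475 =0.00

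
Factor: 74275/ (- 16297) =- 5^2*43^( - 1)*379^(-1 )*2971^1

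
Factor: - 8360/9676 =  - 2090/2419 = - 2^1*5^1 * 11^1*19^1*41^( - 1)*59^( - 1)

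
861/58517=861/58517 = 0.01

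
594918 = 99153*6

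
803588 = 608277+195311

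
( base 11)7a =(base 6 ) 223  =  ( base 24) 3f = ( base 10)87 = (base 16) 57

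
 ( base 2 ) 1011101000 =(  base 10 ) 744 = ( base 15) 349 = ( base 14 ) 3b2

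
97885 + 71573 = 169458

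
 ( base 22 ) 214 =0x3E2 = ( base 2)1111100010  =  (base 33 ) u4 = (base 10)994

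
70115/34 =70115/34 = 2062.21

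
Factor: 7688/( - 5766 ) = - 2^2*3^ (  -  1 ) = - 4/3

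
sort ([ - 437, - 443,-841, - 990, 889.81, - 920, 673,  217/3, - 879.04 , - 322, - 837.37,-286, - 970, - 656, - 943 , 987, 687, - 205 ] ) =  [ - 990, - 970,-943, - 920, - 879.04, - 841, - 837.37, - 656, - 443, - 437, - 322,- 286, - 205, 217/3,  673, 687, 889.81, 987]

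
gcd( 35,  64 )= 1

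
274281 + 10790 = 285071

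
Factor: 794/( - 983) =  - 2^1*397^1 *983^(-1 ) 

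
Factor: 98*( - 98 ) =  - 9604   =  -2^2*7^4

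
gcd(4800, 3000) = 600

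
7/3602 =7/3602= 0.00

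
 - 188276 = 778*( - 242) 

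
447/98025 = 149/32675 = 0.00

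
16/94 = 8/47 = 0.17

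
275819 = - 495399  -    -  771218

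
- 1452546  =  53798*(-27)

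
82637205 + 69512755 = 152149960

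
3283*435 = 1428105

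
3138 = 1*3138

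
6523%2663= 1197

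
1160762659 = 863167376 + 297595283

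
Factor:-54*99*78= - 416988 = - 2^2*3^6*11^1 *13^1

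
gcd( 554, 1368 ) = 2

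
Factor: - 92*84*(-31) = 239568 = 2^4*3^1*7^1*23^1*31^1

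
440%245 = 195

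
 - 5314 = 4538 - 9852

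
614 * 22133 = 13589662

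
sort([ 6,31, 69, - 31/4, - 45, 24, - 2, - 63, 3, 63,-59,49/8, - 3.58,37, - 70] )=[ - 70, - 63,  -  59, - 45,-31/4,-3.58 ,-2,3, 6,  49/8,24, 31,37,  63,69]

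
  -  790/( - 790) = 1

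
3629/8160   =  3629/8160 = 0.44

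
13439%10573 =2866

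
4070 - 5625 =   -  1555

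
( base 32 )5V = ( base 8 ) 277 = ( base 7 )362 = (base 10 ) 191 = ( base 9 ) 232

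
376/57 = 376/57  =  6.60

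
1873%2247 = 1873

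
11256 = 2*5628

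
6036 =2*3018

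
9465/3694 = 2 + 2077/3694=2.56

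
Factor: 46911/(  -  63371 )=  - 57/77 = -3^1*7^( - 1)*11^( - 1 )*19^1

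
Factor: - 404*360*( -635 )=92354400 = 2^5*3^2*5^2 * 101^1*127^1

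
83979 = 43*1953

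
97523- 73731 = 23792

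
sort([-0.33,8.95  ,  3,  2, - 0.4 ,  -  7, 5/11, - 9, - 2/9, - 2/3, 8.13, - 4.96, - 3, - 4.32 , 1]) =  [ - 9, - 7, - 4.96 , - 4.32, - 3, - 2/3, - 0.4,-0.33, - 2/9,5/11, 1, 2, 3 , 8.13 , 8.95]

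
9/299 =9/299=0.03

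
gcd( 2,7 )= 1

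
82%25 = 7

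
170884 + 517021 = 687905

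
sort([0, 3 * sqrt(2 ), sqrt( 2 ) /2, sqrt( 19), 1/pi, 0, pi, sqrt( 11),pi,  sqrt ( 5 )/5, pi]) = [ 0, 0, 1/pi,sqrt (5)/5, sqrt (2 )/2,pi, pi, pi, sqrt(11),  3 *sqrt( 2), sqrt( 19 )]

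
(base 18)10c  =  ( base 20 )gg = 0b101010000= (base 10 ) 336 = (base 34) 9U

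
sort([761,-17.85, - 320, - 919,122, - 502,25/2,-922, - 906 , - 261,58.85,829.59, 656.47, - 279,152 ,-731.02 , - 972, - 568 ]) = [ - 972, - 922  , - 919,-906, - 731.02, - 568,  -  502, - 320, -279, - 261, -17.85, 25/2, 58.85,122,152,656.47,761, 829.59 ]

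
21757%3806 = 2727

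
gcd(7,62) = 1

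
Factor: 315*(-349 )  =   - 3^2*5^1 * 7^1*349^1 = - 109935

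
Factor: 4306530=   2^1*3^1 * 5^1*143551^1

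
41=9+32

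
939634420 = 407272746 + 532361674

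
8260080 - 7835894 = 424186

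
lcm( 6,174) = 174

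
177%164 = 13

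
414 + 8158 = 8572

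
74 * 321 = 23754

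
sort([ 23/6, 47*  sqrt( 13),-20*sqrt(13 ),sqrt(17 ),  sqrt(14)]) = [ - 20 * sqrt( 13),sqrt( 14),  23/6 , sqrt( 17),47*sqrt (13)]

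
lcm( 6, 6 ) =6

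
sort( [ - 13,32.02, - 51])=[-51,- 13, 32.02]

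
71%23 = 2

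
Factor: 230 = 2^1*5^1*23^1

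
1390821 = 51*27271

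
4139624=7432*557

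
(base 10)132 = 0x84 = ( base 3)11220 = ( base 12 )b0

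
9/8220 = 3/2740 = 0.00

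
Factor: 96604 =2^2*24151^1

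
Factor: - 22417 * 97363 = -2182586371 = - 7^2*29^1*773^1*1987^1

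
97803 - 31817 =65986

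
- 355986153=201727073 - 557713226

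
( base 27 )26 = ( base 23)2E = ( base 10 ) 60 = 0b111100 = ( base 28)24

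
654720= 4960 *132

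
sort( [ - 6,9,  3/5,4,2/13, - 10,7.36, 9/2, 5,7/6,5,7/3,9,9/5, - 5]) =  [ - 10,  -  6,-5,2/13, 3/5 , 7/6, 9/5,7/3, 4, 9/2,5, 5,7.36,9,9]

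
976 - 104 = 872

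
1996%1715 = 281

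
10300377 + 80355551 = 90655928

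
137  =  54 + 83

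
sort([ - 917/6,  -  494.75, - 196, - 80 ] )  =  [  -  494.75, - 196,-917/6,-80] 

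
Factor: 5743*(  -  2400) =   -  13783200 = -2^5 *3^1*5^2*5743^1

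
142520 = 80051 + 62469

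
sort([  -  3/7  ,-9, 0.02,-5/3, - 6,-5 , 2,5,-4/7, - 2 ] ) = [  -  9 , - 6, -5, - 2 ,  -  5/3, - 4/7, -3/7,0.02, 2,5 ] 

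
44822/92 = 22411/46 = 487.20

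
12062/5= 2412 + 2/5= 2412.40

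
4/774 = 2/387 = 0.01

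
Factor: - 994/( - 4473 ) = 2/9=   2^1*3^( - 2)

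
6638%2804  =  1030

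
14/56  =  1/4 = 0.25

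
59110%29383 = 344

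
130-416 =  - 286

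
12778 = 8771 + 4007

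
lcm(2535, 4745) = 185055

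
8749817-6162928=2586889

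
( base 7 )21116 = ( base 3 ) 21010212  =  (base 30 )5NH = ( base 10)5207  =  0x1457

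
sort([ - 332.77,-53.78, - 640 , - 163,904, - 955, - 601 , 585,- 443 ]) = [- 955 ,-640, - 601,- 443, - 332.77, - 163,  -  53.78, 585 , 904 ]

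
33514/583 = 57 +283/583=57.49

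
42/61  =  42/61= 0.69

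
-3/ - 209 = 3/209 = 0.01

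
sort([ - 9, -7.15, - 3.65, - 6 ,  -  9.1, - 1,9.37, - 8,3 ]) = [ - 9.1 ,-9,-8, - 7.15, - 6 , - 3.65, - 1,3,9.37] 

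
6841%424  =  57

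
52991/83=52991/83 = 638.45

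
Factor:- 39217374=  - 2^1*3^2 * 7^1*409^1* 761^1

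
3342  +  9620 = 12962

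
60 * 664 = 39840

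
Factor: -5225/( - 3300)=19/12 = 2^( - 2) * 3^( - 1)*19^1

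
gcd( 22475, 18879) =899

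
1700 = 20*85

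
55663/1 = 55663 = 55663.00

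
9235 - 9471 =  - 236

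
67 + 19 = 86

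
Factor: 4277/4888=2^( - 3)*7^1 = 7/8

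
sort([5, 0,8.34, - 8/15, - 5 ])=[ - 5, - 8/15,0,5, 8.34 ]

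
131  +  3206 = 3337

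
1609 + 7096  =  8705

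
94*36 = 3384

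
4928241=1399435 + 3528806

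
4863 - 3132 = 1731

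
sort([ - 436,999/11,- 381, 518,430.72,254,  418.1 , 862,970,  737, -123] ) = [ - 436, - 381,-123, 999/11,254,  418.1,430.72,518,  737, 862 , 970] 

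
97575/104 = 97575/104 = 938.22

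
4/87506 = 2/43753 = 0.00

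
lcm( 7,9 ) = 63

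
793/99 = 793/99 = 8.01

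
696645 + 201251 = 897896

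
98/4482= 49/2241 = 0.02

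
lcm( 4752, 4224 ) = 38016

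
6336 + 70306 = 76642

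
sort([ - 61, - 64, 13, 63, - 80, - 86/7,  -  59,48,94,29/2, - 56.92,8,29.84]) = [ - 80,- 64, - 61,  -  59 , - 56.92,  -  86/7,8,13,29/2,29.84 , 48,63,  94]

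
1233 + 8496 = 9729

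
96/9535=96/9535  =  0.01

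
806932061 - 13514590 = 793417471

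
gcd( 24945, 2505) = 15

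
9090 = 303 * 30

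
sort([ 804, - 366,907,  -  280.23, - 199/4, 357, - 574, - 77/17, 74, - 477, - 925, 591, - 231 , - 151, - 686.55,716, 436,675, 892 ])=[ - 925, - 686.55, - 574, - 477, - 366, - 280.23, - 231, - 151,-199/4, - 77/17, 74, 357,436, 591,675, 716 , 804,892 , 907]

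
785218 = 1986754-1201536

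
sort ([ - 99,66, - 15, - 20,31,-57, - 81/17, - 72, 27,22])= [-99, - 72,-57, - 20, - 15, - 81/17, 22,  27, 31,66]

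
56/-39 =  - 56/39=- 1.44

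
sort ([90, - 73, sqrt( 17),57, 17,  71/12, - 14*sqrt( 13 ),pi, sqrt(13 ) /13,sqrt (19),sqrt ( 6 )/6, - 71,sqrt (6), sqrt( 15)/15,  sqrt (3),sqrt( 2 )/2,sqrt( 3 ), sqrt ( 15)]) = [ - 73, - 71, - 14*sqrt(13 ), sqrt( 15)/15,sqrt(13 )/13, sqrt( 6)/6,sqrt( 2)/2,sqrt(  3 ),sqrt(3 ),sqrt( 6 ),pi, sqrt(15), sqrt( 17),sqrt( 19), 71/12, 17 , 57 , 90]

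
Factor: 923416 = 2^3*13^2*683^1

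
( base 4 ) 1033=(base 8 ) 117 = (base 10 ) 79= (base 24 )37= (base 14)59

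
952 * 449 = 427448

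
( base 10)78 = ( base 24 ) 36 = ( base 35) 28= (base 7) 141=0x4e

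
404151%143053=118045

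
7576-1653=5923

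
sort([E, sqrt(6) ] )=[sqrt (6 ),E]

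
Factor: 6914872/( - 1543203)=-2^3*3^( - 2 ) * 171467^( - 1)*864359^1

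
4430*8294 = 36742420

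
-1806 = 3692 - 5498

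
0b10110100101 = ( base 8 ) 2645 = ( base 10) 1445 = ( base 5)21240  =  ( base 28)1NH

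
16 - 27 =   -  11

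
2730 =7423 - 4693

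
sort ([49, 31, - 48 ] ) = [ - 48 , 31, 49] 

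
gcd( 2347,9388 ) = 2347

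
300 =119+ 181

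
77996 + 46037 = 124033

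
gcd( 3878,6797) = 7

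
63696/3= 21232=21232.00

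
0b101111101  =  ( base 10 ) 381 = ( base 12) 279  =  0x17D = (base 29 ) D4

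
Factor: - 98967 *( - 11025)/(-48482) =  - 155873025/6926 = - 2^( - 1 )*3^3*5^2*7^1*11^1 *2999^1*3463^(-1)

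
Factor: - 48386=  - 2^1*13^1*1861^1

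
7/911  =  7/911=0.01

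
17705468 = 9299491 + 8405977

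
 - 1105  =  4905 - 6010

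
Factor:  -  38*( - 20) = 760 = 2^3*5^1*19^1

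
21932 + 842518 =864450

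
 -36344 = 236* ( - 154 )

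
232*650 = 150800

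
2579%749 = 332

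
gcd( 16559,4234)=29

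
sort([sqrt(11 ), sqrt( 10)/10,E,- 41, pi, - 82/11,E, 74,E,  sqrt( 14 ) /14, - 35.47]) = [ - 41, -35.47, - 82/11,sqrt( 14)/14, sqrt( 10)/10,E, E,E , pi,sqrt( 11 ),74] 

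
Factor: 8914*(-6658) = - 2^2 * 3329^1*4457^1 = -59349412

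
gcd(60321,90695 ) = 1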